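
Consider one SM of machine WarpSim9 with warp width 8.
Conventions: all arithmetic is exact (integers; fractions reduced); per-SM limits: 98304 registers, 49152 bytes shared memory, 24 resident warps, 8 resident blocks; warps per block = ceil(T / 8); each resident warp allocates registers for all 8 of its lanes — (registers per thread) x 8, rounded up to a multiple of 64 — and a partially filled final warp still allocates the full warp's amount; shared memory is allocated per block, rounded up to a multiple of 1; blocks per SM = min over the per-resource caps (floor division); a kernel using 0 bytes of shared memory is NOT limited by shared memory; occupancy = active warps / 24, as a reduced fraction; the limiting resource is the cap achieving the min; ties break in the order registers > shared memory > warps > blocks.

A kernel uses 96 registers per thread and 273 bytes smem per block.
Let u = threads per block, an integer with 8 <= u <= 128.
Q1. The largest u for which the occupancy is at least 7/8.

Answer: u = 96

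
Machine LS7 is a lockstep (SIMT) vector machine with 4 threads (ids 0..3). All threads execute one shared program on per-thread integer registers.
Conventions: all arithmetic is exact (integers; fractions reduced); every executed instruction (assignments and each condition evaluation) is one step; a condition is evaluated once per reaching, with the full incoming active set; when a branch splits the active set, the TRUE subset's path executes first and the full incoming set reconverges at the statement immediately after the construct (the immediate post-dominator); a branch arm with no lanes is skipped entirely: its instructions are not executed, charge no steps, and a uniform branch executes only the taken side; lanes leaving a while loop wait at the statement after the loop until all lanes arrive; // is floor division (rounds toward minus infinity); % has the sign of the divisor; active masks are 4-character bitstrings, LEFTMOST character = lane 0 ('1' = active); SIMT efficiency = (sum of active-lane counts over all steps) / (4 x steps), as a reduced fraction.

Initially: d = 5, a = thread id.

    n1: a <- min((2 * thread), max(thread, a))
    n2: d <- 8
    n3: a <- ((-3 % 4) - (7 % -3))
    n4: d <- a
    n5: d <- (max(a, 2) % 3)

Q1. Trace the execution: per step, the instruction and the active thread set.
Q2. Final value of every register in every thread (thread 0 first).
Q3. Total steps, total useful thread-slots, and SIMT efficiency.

step 0: a <- min((2 * thread), max(thread, a)) 1111
step 1: d <- 8                       1111
step 2: a <- ((-3 % 4) - (7 % -3))   1111
step 3: d <- a                       1111
step 4: d <- (max(a, 2) % 3)         1111

Answer: 5 steps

d: 0,0,0,0
a: 3,3,3,3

steps = 5; useful = 20; efficiency = 20/20 = 1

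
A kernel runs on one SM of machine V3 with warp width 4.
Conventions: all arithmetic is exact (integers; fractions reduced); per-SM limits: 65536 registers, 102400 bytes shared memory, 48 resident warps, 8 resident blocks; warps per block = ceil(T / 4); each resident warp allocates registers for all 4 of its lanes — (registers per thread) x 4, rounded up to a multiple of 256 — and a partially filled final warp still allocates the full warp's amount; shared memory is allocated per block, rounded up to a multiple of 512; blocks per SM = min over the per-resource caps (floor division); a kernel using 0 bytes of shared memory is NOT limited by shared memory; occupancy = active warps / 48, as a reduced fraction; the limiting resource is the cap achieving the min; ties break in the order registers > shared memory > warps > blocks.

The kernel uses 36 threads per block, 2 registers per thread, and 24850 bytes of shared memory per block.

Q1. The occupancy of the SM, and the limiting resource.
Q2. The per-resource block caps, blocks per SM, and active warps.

Answer: occupancy 3/4, limited by shared memory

registers: 28 blocks
shared memory: 4 blocks
warps: 5 blocks
blocks: 8 blocks

Answer: 4 blocks, 36 active warps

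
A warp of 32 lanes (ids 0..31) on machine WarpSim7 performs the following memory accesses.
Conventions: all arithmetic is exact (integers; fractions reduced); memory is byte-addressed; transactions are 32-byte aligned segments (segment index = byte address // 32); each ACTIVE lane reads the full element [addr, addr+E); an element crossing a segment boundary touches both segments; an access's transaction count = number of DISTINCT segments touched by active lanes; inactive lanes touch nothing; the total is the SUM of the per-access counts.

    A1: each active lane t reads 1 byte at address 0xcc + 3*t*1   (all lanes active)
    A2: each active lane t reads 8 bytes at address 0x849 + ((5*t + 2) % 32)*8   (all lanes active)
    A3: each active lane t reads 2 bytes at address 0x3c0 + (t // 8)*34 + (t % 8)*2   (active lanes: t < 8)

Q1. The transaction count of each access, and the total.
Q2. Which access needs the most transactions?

A1: 4 transactions
A2: 9 transactions
A3: 1 transaction

Answer: 4,9,1; total 14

Answer: A2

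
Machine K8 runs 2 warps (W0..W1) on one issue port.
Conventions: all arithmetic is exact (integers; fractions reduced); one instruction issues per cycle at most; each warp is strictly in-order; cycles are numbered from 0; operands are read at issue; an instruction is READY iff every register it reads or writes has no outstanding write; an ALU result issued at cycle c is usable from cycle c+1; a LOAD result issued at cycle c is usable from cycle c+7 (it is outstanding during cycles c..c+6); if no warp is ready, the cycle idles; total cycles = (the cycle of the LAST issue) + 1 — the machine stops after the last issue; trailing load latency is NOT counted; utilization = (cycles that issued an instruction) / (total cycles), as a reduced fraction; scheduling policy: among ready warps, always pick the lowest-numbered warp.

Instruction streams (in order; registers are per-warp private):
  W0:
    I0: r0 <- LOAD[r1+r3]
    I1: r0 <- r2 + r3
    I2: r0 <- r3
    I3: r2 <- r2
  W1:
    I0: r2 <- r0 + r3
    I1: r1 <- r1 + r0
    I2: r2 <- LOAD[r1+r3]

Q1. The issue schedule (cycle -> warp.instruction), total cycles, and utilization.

cycle 0: W0.I0
cycle 1: W1.I0
cycle 2: W1.I1
cycle 3: W1.I2
cycle 4: idle
cycle 5: idle
cycle 6: idle
cycle 7: W0.I1
cycle 8: W0.I2
cycle 9: W0.I3

Answer: 10 cycles, utilization 7/10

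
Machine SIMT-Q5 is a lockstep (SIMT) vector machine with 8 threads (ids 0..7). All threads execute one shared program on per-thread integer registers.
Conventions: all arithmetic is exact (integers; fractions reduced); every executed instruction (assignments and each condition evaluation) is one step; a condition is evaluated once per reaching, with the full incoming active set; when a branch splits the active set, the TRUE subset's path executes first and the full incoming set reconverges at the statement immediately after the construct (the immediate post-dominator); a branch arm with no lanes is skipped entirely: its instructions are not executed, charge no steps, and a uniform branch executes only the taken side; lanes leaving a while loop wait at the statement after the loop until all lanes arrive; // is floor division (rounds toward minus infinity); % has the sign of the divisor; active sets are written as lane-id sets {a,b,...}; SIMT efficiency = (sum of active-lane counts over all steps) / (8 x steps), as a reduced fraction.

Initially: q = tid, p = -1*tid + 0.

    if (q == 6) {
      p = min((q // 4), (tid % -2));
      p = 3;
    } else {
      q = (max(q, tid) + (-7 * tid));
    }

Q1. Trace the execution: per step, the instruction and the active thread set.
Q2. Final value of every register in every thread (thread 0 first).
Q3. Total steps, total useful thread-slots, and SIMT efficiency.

step 0: eval (q == 6)                {0,1,2,3,4,5,6,7}
step 1: p <- min((q // 4), (tid % -2)) {6}
step 2: p <- 3                       {6}
step 3: q <- (max(q, tid) + (-7 * tid)) {0,1,2,3,4,5,7}

Answer: 4 steps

q: 0,-6,-12,-18,-24,-30,6,-42
p: 0,-1,-2,-3,-4,-5,3,-7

steps = 4; useful = 17; efficiency = 17/32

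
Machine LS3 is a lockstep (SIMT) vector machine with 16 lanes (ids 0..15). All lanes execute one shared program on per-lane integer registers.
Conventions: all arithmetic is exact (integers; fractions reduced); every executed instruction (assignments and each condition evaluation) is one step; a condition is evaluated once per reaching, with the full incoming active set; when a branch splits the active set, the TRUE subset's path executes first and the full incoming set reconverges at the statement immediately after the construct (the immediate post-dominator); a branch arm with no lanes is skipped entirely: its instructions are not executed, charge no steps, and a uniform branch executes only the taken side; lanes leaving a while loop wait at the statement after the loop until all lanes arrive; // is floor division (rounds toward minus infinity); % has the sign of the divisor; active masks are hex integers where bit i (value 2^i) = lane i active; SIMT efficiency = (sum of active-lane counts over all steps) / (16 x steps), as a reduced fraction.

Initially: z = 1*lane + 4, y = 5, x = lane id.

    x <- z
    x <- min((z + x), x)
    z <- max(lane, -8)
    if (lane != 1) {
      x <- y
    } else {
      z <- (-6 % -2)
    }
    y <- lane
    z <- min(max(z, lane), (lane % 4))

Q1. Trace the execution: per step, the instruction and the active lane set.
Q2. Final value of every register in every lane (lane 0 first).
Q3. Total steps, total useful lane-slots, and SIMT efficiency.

step 0: x <- z                       0xffff
step 1: x <- min((z + x), x)         0xffff
step 2: z <- max(lane, -8)           0xffff
step 3: eval (lane != 1)             0xffff
step 4: x <- y                       0xfffd
step 5: z <- (-6 % -2)               0x0002
step 6: y <- lane                    0xffff
step 7: z <- min(max(z, lane), (lane % 4)) 0xffff

Answer: 8 steps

z: 0,1,2,3,0,1,2,3,0,1,2,3,0,1,2,3
y: 0,1,2,3,4,5,6,7,8,9,10,11,12,13,14,15
x: 5,5,5,5,5,5,5,5,5,5,5,5,5,5,5,5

steps = 8; useful = 112; efficiency = 112/128 = 7/8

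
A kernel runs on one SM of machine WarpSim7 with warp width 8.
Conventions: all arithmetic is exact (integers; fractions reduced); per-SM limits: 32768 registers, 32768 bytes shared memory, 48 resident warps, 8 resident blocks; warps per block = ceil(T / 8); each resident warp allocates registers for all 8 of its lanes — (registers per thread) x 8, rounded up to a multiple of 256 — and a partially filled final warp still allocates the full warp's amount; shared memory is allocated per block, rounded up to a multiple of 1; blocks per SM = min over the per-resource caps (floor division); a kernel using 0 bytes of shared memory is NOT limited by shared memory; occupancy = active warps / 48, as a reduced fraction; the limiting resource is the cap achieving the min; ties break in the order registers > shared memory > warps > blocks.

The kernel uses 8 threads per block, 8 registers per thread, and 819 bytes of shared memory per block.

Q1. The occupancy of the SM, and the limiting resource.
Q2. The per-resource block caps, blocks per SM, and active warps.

Answer: occupancy 1/6, limited by blocks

registers: 128 blocks
shared memory: 40 blocks
warps: 48 blocks
blocks: 8 blocks

Answer: 8 blocks, 8 active warps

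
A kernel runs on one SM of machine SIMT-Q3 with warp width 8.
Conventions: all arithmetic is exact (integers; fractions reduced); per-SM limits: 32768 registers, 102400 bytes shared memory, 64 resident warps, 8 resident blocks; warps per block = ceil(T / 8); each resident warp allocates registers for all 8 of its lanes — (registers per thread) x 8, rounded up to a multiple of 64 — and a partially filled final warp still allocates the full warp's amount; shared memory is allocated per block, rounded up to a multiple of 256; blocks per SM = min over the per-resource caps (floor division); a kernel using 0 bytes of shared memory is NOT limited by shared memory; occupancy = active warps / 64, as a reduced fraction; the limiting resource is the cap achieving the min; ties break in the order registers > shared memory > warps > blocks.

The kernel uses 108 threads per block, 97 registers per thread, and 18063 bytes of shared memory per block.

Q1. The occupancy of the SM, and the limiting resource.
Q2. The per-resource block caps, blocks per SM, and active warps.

Answer: occupancy 7/16, limited by registers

registers: 2 blocks
shared memory: 5 blocks
warps: 4 blocks
blocks: 8 blocks

Answer: 2 blocks, 28 active warps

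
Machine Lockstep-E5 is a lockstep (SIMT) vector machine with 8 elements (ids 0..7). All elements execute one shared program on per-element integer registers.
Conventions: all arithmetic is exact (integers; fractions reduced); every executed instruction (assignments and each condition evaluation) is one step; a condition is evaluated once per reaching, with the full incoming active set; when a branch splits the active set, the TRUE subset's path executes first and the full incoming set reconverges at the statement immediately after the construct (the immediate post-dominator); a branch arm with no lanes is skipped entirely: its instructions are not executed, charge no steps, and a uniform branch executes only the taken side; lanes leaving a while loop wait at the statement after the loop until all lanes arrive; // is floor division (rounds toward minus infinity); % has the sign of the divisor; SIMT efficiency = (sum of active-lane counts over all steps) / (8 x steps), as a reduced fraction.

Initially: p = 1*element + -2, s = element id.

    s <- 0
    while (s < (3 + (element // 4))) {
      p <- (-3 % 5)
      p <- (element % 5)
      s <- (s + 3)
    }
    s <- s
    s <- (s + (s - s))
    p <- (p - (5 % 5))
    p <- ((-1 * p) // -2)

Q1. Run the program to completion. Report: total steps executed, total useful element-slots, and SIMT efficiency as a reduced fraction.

Answer: 14 steps, 96 useful, 6/7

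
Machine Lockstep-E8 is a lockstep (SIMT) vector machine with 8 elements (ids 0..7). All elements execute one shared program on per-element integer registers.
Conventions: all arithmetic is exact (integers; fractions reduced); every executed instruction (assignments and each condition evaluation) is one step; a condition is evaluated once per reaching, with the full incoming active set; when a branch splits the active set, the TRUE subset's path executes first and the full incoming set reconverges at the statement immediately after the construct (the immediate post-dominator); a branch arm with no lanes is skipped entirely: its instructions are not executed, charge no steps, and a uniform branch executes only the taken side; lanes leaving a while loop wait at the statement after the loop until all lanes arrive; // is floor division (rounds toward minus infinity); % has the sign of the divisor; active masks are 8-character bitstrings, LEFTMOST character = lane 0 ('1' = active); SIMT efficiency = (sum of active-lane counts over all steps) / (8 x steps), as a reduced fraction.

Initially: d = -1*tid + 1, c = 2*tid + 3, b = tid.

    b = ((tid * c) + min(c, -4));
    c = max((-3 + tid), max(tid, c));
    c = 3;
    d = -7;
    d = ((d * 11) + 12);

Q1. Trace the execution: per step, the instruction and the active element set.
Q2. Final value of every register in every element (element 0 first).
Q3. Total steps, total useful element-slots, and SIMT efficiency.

step 0: b <- ((tid * c) + min(c, -4)) 11111111
step 1: c <- max((-3 + tid), max(tid, c)) 11111111
step 2: c <- 3                       11111111
step 3: d <- -7                      11111111
step 4: d <- ((d * 11) + 12)         11111111

Answer: 5 steps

d: -65,-65,-65,-65,-65,-65,-65,-65
c: 3,3,3,3,3,3,3,3
b: -4,1,10,23,40,61,86,115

steps = 5; useful = 40; efficiency = 40/40 = 1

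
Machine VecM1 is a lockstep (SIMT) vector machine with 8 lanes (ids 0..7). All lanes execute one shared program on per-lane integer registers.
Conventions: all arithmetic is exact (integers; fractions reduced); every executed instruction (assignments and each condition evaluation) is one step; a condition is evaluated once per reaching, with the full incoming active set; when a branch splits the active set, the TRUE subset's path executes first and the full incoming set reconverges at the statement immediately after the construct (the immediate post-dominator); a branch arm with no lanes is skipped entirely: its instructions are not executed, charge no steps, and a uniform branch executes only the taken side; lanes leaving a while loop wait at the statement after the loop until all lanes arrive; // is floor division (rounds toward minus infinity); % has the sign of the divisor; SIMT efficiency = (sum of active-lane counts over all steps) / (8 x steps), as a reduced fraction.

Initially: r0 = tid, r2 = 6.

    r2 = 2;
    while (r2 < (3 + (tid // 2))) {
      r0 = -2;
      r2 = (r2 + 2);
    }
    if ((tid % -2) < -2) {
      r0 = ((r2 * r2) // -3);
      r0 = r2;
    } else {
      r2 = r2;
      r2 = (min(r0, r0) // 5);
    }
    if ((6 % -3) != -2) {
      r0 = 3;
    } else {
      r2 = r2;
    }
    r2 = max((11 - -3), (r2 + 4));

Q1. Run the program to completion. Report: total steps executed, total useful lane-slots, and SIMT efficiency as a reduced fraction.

Answer: 14 steps, 100 useful, 25/28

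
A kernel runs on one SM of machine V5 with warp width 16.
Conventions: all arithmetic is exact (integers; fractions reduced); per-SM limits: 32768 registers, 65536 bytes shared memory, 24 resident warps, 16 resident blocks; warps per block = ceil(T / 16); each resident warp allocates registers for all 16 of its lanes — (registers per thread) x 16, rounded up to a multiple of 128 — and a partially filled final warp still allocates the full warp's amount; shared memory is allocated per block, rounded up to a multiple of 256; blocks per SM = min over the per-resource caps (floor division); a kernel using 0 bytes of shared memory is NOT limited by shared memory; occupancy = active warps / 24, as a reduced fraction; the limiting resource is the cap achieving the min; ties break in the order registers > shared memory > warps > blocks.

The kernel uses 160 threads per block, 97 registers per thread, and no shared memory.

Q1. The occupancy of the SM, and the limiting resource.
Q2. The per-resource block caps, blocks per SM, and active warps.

Answer: occupancy 5/12, limited by registers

registers: 1 block
shared memory: no limit (kernel uses none)
warps: 2 blocks
blocks: 16 blocks

Answer: 1 block, 10 active warps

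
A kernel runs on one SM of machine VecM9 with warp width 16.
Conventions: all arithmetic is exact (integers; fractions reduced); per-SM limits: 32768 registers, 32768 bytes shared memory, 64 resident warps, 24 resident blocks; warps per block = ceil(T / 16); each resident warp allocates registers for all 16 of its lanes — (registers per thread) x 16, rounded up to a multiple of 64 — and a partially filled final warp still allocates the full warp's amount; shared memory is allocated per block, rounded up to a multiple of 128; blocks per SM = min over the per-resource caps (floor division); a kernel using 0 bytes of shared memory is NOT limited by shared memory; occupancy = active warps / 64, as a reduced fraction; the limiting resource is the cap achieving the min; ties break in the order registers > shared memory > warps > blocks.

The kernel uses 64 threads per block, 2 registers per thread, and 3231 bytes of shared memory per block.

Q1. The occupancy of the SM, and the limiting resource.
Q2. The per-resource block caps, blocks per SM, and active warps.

Answer: occupancy 9/16, limited by shared memory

registers: 128 blocks
shared memory: 9 blocks
warps: 16 blocks
blocks: 24 blocks

Answer: 9 blocks, 36 active warps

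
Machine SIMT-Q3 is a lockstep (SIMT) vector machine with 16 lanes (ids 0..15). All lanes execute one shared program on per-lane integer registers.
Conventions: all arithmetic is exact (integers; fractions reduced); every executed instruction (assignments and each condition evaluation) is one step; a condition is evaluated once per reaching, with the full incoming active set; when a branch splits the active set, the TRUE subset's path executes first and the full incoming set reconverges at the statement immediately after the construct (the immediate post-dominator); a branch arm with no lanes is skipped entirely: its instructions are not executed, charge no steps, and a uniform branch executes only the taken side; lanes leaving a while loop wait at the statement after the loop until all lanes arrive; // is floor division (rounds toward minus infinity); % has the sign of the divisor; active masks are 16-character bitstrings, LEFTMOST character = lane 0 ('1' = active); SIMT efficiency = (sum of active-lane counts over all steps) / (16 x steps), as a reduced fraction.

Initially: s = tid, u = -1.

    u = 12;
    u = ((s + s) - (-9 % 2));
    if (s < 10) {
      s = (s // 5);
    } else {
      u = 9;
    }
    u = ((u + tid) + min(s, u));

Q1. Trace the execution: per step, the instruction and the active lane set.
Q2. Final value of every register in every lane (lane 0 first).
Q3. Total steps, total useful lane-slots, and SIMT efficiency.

step 0: u <- 12                      1111111111111111
step 1: u <- ((s + s) - (-9 % 2))    1111111111111111
step 2: eval (s < 10)                1111111111111111
step 3: s <- (s // 5)                1111111111000000
step 4: u <- 9                       0000000000111111
step 5: u <- ((u + tid) + min(s, u)) 1111111111111111

Answer: 6 steps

s: 0,0,0,0,0,1,1,1,1,1,10,11,12,13,14,15
u: -2,2,5,8,11,15,18,21,24,27,28,29,30,31,32,33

steps = 6; useful = 80; efficiency = 80/96 = 5/6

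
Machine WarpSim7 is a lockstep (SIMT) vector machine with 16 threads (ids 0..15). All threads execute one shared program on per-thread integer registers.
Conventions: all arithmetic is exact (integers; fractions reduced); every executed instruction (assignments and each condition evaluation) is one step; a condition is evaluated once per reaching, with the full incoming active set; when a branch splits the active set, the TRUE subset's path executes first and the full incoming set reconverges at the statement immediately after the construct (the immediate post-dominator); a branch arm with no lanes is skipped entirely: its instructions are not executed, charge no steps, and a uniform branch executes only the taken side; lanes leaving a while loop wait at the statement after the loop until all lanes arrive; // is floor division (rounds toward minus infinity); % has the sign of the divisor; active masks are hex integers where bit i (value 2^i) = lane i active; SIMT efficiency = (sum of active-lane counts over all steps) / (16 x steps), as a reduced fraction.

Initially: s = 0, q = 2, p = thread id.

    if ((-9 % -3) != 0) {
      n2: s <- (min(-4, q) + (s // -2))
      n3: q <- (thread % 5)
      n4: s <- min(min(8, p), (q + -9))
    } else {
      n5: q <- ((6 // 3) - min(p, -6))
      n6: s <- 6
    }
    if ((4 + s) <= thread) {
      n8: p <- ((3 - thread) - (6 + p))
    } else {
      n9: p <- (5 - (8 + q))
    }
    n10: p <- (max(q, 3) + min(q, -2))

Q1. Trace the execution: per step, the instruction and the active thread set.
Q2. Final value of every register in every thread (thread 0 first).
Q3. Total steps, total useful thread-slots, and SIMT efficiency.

step 0: eval ((-9 % -3) != 0)        0xffff
step 1: q <- ((6 // 3) - min(p, -6)) 0xffff
step 2: s <- 6                       0xffff
step 3: eval ((4 + s) <= thread)     0xffff
step 4: p <- ((3 - thread) - (6 + p)) 0xfc00
step 5: p <- (5 - (8 + q))           0x03ff
step 6: p <- (max(q, 3) + min(q, -2)) 0xffff

Answer: 7 steps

s: 6,6,6,6,6,6,6,6,6,6,6,6,6,6,6,6
q: 8,8,8,8,8,8,8,8,8,8,8,8,8,8,8,8
p: 6,6,6,6,6,6,6,6,6,6,6,6,6,6,6,6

steps = 7; useful = 96; efficiency = 96/112 = 6/7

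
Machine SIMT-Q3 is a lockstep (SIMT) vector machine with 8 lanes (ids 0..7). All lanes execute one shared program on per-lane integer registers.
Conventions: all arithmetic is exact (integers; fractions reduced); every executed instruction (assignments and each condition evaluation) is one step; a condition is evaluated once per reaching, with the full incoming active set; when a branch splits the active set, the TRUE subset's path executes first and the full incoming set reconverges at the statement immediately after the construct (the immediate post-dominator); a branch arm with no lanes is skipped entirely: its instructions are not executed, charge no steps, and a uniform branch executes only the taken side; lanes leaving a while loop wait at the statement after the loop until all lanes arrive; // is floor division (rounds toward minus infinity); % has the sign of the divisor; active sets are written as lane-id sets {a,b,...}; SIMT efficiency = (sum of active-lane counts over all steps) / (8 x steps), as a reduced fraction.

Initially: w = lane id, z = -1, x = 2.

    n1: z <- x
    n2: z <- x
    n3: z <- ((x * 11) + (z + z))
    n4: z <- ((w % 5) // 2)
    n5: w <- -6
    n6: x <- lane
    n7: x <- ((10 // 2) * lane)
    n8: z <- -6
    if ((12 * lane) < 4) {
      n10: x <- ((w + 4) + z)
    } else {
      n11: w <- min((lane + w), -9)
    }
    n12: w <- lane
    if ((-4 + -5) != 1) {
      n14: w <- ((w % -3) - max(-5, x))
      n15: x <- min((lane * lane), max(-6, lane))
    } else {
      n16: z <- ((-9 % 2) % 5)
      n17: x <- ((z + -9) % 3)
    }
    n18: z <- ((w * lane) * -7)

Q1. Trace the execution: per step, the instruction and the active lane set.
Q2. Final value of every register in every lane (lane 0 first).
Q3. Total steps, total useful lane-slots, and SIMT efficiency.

step 0: z <- x                       {0,1,2,3,4,5,6,7}
step 1: z <- x                       {0,1,2,3,4,5,6,7}
step 2: z <- ((x * 11) + (z + z))    {0,1,2,3,4,5,6,7}
step 3: z <- ((w % 5) // 2)          {0,1,2,3,4,5,6,7}
step 4: w <- -6                      {0,1,2,3,4,5,6,7}
step 5: x <- lane                    {0,1,2,3,4,5,6,7}
step 6: x <- ((10 // 2) * lane)      {0,1,2,3,4,5,6,7}
step 7: z <- -6                      {0,1,2,3,4,5,6,7}
step 8: eval ((12 * lane) < 4)       {0,1,2,3,4,5,6,7}
step 9: x <- ((w + 4) + z)           {0}
step 10: w <- min((lane + w), -9)     {1,2,3,4,5,6,7}
step 11: w <- lane                    {0,1,2,3,4,5,6,7}
step 12: eval ((-4 + -5) != 1)        {0,1,2,3,4,5,6,7}
step 13: w <- ((w % -3) - max(-5, x)) {0,1,2,3,4,5,6,7}
step 14: x <- min((lane * lane), max(-6, lane)) {0,1,2,3,4,5,6,7}
step 15: z <- ((w * lane) * -7)       {0,1,2,3,4,5,6,7}

Answer: 16 steps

w: 5,-7,-11,-15,-22,-26,-30,-37
z: 0,49,154,315,616,910,1260,1813
x: 0,1,2,3,4,5,6,7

steps = 16; useful = 120; efficiency = 120/128 = 15/16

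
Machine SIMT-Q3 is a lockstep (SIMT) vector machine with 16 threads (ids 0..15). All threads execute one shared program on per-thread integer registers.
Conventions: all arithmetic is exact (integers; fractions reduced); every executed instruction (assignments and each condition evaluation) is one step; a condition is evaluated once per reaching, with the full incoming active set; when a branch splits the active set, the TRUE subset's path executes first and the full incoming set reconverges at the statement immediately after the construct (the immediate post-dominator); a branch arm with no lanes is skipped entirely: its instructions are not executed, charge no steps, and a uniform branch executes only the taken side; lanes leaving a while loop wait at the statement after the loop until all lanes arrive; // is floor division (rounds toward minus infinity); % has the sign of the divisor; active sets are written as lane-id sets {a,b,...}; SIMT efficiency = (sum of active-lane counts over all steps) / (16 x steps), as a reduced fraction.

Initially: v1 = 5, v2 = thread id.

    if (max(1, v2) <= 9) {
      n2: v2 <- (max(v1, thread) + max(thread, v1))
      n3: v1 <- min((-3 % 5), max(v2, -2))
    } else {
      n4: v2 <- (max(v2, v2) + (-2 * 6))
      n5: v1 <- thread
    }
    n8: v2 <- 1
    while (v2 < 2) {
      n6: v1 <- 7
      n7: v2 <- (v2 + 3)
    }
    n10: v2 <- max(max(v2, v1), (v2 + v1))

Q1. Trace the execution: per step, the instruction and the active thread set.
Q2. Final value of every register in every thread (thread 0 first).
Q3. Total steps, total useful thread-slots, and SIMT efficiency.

step 0: eval (max(1, v2) <= 9)       {0,1,2,3,4,5,6,7,8,9,10,11,12,13,14,15}
step 1: v2 <- (max(v1, thread) + max(thread, v1)) {0,1,2,3,4,5,6,7,8,9}
step 2: v1 <- min((-3 % 5), max(v2, -2)) {0,1,2,3,4,5,6,7,8,9}
step 3: v2 <- (max(v2, v2) + (-2 * 6)) {10,11,12,13,14,15}
step 4: v1 <- thread                 {10,11,12,13,14,15}
step 5: v2 <- 1                      {0,1,2,3,4,5,6,7,8,9,10,11,12,13,14,15}
step 6: eval (v2 < 2)                {0,1,2,3,4,5,6,7,8,9,10,11,12,13,14,15}
step 7: v1 <- 7                      {0,1,2,3,4,5,6,7,8,9,10,11,12,13,14,15}
step 8: v2 <- (v2 + 3)               {0,1,2,3,4,5,6,7,8,9,10,11,12,13,14,15}
step 9: eval (v2 < 2)                {0,1,2,3,4,5,6,7,8,9,10,11,12,13,14,15}
step 10: v2 <- max(max(v2, v1), (v2 + v1)) {0,1,2,3,4,5,6,7,8,9,10,11,12,13,14,15}

Answer: 11 steps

v1: 7,7,7,7,7,7,7,7,7,7,7,7,7,7,7,7
v2: 11,11,11,11,11,11,11,11,11,11,11,11,11,11,11,11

steps = 11; useful = 144; efficiency = 144/176 = 9/11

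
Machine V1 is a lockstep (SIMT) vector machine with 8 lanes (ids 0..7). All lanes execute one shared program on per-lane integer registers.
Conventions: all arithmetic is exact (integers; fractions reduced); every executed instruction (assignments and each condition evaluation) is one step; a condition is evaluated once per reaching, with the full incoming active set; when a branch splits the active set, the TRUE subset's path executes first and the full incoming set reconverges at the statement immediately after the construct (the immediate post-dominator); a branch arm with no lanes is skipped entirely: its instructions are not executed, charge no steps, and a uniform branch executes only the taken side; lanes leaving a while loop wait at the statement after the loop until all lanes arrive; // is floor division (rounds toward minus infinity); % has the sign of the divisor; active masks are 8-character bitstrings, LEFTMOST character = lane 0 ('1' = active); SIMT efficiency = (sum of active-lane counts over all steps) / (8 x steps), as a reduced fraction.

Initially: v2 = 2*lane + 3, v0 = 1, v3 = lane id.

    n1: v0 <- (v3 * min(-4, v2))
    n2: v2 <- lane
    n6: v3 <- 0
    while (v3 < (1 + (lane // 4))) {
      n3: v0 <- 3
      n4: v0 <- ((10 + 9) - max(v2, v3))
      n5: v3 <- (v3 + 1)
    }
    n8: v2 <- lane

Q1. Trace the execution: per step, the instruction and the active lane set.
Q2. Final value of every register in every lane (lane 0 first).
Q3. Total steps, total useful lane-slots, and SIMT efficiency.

step 0: v0 <- (v3 * min(-4, v2))     11111111
step 1: v2 <- lane                   11111111
step 2: v3 <- 0                      11111111
step 3: eval (v3 < (1 + (lane // 4))) 11111111
step 4: v0 <- 3                      11111111
step 5: v0 <- ((10 + 9) - max(v2, v3)) 11111111
step 6: v3 <- (v3 + 1)               11111111
step 7: eval (v3 < (1 + (lane // 4))) 11111111
step 8: v0 <- 3                      00001111
step 9: v0 <- ((10 + 9) - max(v2, v3)) 00001111
step 10: v3 <- (v3 + 1)               00001111
step 11: eval (v3 < (1 + (lane // 4))) 00001111
step 12: v2 <- lane                   11111111

Answer: 13 steps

v2: 0,1,2,3,4,5,6,7
v0: 19,18,17,16,15,14,13,12
v3: 1,1,1,1,2,2,2,2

steps = 13; useful = 88; efficiency = 88/104 = 11/13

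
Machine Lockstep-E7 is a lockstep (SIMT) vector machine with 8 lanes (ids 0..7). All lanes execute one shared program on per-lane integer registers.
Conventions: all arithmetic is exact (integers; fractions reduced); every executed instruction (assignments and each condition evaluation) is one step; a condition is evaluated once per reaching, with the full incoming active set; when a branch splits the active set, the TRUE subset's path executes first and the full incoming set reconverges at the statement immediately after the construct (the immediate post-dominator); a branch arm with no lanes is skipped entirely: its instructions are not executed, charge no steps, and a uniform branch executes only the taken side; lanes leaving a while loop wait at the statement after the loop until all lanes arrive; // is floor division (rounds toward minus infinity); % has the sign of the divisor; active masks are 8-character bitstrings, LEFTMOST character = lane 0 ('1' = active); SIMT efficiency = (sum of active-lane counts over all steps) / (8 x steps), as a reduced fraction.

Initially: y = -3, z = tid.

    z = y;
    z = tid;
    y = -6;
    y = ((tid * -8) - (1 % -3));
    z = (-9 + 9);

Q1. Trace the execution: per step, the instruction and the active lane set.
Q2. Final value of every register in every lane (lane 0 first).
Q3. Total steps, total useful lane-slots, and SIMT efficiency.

step 0: z <- y                       11111111
step 1: z <- tid                     11111111
step 2: y <- -6                      11111111
step 3: y <- ((tid * -8) - (1 % -3)) 11111111
step 4: z <- (-9 + 9)                11111111

Answer: 5 steps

y: 2,-6,-14,-22,-30,-38,-46,-54
z: 0,0,0,0,0,0,0,0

steps = 5; useful = 40; efficiency = 40/40 = 1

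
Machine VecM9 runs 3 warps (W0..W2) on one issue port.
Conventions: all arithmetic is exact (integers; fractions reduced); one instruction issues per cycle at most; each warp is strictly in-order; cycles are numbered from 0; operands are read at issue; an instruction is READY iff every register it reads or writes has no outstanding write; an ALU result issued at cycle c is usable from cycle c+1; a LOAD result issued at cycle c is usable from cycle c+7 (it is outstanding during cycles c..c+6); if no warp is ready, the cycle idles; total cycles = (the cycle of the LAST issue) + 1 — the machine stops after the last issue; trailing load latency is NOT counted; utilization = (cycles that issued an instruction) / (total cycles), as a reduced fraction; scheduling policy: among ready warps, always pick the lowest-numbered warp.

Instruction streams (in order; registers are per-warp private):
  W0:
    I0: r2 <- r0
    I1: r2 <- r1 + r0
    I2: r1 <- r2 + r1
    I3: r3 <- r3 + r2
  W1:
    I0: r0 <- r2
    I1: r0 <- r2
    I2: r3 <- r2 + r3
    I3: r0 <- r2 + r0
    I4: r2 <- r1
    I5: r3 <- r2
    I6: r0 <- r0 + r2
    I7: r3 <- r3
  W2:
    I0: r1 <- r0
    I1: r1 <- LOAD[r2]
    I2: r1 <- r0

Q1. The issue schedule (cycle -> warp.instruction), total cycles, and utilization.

cycle 0: W0.I0
cycle 1: W0.I1
cycle 2: W0.I2
cycle 3: W0.I3
cycle 4: W1.I0
cycle 5: W1.I1
cycle 6: W1.I2
cycle 7: W1.I3
cycle 8: W1.I4
cycle 9: W1.I5
cycle 10: W1.I6
cycle 11: W1.I7
cycle 12: W2.I0
cycle 13: W2.I1
cycle 14: idle
cycle 15: idle
cycle 16: idle
cycle 17: idle
cycle 18: idle
cycle 19: idle
cycle 20: W2.I2

Answer: 21 cycles, utilization 5/7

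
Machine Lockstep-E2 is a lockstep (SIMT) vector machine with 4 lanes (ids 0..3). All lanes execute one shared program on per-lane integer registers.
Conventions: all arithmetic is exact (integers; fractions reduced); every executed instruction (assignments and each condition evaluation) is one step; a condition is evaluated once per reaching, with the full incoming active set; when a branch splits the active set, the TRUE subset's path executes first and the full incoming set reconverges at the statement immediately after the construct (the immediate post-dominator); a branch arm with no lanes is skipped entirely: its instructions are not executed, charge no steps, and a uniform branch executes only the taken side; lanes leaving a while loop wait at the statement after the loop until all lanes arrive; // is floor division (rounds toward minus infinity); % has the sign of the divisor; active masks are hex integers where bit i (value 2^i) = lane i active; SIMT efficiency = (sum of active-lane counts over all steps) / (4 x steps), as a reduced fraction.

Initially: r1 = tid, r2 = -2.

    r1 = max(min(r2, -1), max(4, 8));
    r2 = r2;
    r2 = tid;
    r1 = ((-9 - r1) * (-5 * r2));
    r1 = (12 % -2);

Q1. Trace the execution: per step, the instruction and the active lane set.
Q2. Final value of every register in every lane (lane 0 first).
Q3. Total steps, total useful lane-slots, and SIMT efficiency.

step 0: r1 <- max(min(r2, -1), max(4, 8)) 0xf
step 1: r2 <- r2                     0xf
step 2: r2 <- tid                    0xf
step 3: r1 <- ((-9 - r1) * (-5 * r2)) 0xf
step 4: r1 <- (12 % -2)              0xf

Answer: 5 steps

r1: 0,0,0,0
r2: 0,1,2,3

steps = 5; useful = 20; efficiency = 20/20 = 1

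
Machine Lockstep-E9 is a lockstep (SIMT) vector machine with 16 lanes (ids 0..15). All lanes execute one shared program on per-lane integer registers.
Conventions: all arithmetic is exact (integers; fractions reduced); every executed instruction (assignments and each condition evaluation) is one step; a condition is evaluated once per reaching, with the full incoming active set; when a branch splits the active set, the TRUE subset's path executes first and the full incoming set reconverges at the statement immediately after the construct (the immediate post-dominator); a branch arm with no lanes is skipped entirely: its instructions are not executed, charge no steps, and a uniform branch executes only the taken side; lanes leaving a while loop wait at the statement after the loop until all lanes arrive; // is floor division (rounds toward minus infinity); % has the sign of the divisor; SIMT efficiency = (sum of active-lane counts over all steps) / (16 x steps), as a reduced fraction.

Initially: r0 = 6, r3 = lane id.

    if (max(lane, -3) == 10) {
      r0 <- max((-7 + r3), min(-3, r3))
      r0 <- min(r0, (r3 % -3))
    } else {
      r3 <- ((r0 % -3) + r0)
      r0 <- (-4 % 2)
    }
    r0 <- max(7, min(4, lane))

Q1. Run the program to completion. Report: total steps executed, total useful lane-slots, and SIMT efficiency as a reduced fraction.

Answer: 6 steps, 64 useful, 2/3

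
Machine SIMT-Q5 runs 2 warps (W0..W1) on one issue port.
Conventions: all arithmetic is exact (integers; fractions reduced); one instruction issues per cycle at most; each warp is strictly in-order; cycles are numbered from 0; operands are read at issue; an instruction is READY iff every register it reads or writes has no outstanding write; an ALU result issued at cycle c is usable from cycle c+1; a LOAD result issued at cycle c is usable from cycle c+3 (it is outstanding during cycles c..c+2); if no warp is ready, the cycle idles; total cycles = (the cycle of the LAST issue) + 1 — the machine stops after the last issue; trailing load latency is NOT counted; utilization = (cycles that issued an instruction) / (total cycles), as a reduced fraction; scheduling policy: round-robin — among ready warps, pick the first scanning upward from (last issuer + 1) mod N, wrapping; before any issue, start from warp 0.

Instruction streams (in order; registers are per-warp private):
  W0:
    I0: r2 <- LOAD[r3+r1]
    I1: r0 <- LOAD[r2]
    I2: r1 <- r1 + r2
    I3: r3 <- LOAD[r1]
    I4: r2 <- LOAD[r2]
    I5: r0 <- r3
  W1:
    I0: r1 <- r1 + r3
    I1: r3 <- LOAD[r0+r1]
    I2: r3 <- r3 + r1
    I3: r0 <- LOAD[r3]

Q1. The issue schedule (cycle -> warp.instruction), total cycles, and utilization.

cycle 0: W0.I0
cycle 1: W1.I0
cycle 2: W1.I1
cycle 3: W0.I1
cycle 4: W0.I2
cycle 5: W1.I2
cycle 6: W0.I3
cycle 7: W1.I3
cycle 8: W0.I4
cycle 9: W0.I5

Answer: 10 cycles, utilization 1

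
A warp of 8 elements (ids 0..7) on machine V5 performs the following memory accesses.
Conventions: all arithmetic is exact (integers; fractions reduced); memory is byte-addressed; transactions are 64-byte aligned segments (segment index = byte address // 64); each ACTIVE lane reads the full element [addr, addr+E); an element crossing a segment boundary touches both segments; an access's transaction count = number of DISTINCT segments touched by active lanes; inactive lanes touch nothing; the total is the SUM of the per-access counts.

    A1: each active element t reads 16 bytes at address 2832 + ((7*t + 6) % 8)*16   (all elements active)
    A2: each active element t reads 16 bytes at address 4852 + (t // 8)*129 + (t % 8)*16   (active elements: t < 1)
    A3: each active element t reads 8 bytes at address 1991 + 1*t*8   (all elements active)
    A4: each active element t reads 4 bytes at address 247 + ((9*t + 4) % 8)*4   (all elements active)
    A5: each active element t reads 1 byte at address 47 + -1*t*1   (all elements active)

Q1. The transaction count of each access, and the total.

A1: 3 transactions
A2: 2 transactions
A3: 2 transactions
A4: 2 transactions
A5: 1 transaction

Answer: 3,2,2,2,1; total 10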